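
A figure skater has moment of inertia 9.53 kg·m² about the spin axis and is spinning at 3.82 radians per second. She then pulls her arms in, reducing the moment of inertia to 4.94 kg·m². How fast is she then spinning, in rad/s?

With no external torque about the axis, L is conserved: I₁ω₁ = I₂ω₂.
ω₂ = I₁ω₁ / I₂ = (9.530)(3.82 rad/s) / (4.940) = 7.369 rad/s.

ω₂ ≈ 7.37 rad/s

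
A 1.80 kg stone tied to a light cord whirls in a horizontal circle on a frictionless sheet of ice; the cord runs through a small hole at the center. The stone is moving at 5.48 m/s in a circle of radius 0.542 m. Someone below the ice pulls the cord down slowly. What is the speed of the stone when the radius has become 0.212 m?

Central (radial) force ⇒ zero torque about the center ⇒ m v r is constant.
v₂ = v₁ r₁ / r₂ = (5.48)(0.542) / (0.212) = 14.01 m/s.

v₂ ≈ 14.0 m/s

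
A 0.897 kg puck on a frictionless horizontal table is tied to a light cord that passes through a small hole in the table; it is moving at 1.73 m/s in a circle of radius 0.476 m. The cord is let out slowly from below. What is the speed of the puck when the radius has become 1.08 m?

v₂ ≈ 0.762 m/s

Central (radial) force ⇒ zero torque about the center ⇒ m v r is constant.
v₂ = v₁ r₁ / r₂ = (1.73)(0.476) / (1.08) = 0.7625 m/s.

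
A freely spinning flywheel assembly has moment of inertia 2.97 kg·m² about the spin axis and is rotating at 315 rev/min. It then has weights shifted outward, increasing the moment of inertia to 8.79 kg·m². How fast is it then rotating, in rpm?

ω₂ ≈ 106 rpm

Angular momentum about the spin axis is conserved since the torque about it is zero.
ω₂ = I₁ω₁ / I₂ = (2.970)(315 rpm) / (8.790) = 106.4 rpm.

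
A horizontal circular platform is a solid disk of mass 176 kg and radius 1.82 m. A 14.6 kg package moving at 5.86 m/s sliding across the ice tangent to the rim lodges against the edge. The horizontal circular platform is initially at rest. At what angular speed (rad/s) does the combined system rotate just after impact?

About the central axle the impulsive forces during the collision are internal, so angular momentum about that axis is conserved.
I_p = ½(176)(1.82)² = 291.5 kg·m². Taking the sense of the package's angular momentum as positive, L_{package} = m v R = (14.6)(5.86)(1.82) = 155.7 kg·m²/s.
L_i = 0 + 155.7 = 155.7 kg·m²/s.
After sticking, I_f = I_p + m R² = 291.5 + (14.6)(1.82)² = 339.9 kg·m².
ω_f = L_i / I_f = 155.7 / 339.9 = 0.4582 rad/s.

|ω_f| ≈ 0.458 rad/s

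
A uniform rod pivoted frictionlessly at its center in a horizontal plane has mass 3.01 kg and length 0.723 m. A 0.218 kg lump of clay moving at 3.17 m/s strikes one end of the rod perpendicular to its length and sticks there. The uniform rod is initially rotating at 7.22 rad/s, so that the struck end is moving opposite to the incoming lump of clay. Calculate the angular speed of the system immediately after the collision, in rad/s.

|ω_f| ≈ 4.37 rad/s

About the pivot the impulsive forces during the collision are internal, so angular momentum about that axis is conserved.
I_p = (1/12)(3.01)(0.723)² = 0.1311 kg·m². Taking the sense of the lump of clay's angular momentum as positive, L_{lump} = m v R = (0.218)(3.17)(0.723/2) = 0.2498 kg·m²/s.
L_i = −I_p ω_p + m v R = −(0.1311)(7.22) + 0.2498 = -0.6969 kg·m²/s.
After sticking, I_f = I_p + m R² = 0.1311 + (0.218)(0.723/2)² = 0.1596 kg·m².
ω_f = L_i / I_f = -0.6969 / 0.1596 = -4.366 rad/s.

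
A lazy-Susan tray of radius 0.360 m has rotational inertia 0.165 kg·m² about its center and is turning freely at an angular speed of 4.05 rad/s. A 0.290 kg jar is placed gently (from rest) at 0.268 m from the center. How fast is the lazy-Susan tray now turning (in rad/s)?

ω_f ≈ 3.60 rad/s

The added mass arrives with no angular momentum about the center, and any external torque about the center is negligible, so the system's angular momentum is conserved.
Added inertia Σmr² = (0.290)(0.268)² = 0.02083 kg·m²; I_f = 0.1650 + 0.02083 = 0.1858 kg·m².
ω_f = I_p ω_i / I_f = (0.1650)(4.05) / 0.1858 = 3.596 rad/s.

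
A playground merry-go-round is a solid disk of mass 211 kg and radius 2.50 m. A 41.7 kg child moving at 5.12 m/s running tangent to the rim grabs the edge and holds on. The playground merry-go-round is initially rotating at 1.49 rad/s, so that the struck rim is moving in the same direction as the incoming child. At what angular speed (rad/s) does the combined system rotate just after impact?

|ω_f| ≈ 1.65 rad/s

About the axle the impulsive forces during the collision are internal, so angular momentum about that axis is conserved.
I_p = ½(211)(2.50)² = 659.4 kg·m². Taking the sense of the child's angular momentum as positive, L_{child} = m v R = (41.7)(5.12)(2.50) = 533.8 kg·m²/s.
L_i = +I_p ω_p + m v R = +(659.4)(1.49) + 533.8 = 1516 kg·m²/s.
After sticking, I_f = I_p + m R² = 659.4 + (41.7)(2.50)² = 920.0 kg·m².
ω_f = L_i / I_f = 1516 / 920.0 = 1.648 rad/s.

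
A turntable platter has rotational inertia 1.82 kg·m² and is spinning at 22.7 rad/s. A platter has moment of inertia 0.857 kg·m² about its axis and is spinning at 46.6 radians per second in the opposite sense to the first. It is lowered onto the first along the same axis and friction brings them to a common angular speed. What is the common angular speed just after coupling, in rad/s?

|ω_f| ≈ 0.515 rad/s

No external torque acts about the common axis, so total angular momentum is conserved.
Taking A's sense as positive: L = (1.820)(22.7) − (0.8570)(46.6) = 1.378 kg·m²·rad/s.
Combined I = 1.820 + 0.8570 = 2.677 kg·m².
ω_f = L / I = 1.378 / 2.677 = 0.5147 rad/s.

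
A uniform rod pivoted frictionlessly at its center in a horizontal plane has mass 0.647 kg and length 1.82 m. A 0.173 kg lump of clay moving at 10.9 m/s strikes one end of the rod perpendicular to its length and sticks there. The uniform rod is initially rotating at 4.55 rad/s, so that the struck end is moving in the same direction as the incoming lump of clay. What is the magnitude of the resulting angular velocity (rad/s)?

|ω_f| ≈ 7.86 rad/s

The axle reaction passes through the pivot and exerts no torque about it; angular momentum about the pivot is conserved through the impact.
I_p = (1/12)(0.647)(1.82)² = 0.1786 kg·m². Taking the sense of the lump of clay's angular momentum as positive, L_{lump} = m v R = (0.173)(10.9)(1.82/2) = 1.716 kg·m²/s.
L_i = +I_p ω_p + m v R = +(0.1786)(4.55) + 1.716 = 2.529 kg·m²/s.
After sticking, I_f = I_p + m R² = 0.1786 + (0.173)(1.82/2)² = 0.3219 kg·m².
ω_f = L_i / I_f = 2.529 / 0.3219 = 7.856 rad/s.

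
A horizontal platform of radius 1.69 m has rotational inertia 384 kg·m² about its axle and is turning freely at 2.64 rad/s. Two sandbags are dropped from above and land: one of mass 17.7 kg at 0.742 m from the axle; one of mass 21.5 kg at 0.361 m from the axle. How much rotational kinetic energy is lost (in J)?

energy lost ≈ 42.3 J

The added mass arrives with no angular momentum about the axle, and any external torque about the axle is negligible, so the system's angular momentum is conserved.
Added inertia Σmr² = (17.7)(0.742)² + (21.5)(0.361)² = 12.55 kg·m²; I_f = 384.0 + 12.55 = 396.5 kg·m².
ω_f = I_p ω_i / I_f = (384.0)(2.64) / 396.5 = 2.556 rad/s.
KE_i = ½(384.0)(2.640 rad/s)² = 1338 J; KE_f = ½(396.5)(2.556)² = 1296 J.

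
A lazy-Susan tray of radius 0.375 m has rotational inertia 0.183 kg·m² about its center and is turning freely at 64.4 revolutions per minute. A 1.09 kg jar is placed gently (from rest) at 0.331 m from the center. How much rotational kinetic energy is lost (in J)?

The added mass arrives with no angular momentum about the center, and any external torque about the center is negligible, so the system's angular momentum is conserved.
Added inertia Σmr² = (1.09)(0.331)² = 0.1194 kg·m²; I_f = 0.1830 + 0.1194 = 0.3024 kg·m².
ω_f = I_p ω_i / I_f = (0.1830)(64.4) / 0.3024 = 38.97 rpm.
KE_i = ½(0.1830)(6.744 rad/s)² = 4.162 J; KE_f = ½(0.3024)(4.081)² = 2.518 J.

energy lost ≈ 1.64 J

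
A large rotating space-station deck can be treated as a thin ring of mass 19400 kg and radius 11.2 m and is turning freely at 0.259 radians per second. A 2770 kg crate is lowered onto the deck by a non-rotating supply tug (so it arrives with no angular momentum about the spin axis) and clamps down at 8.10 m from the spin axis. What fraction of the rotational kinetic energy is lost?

The added mass arrives with no angular momentum about the spin axis, and any external torque about the spin axis is negligible, so the system's angular momentum is conserved.
I_p = (19400)(11.2)² = 2.434e+06 kg·m².
Added inertia Σmr² = (2770)(8.10)² = 1.817e+05 kg·m²; I_f = 2.434e+06 + 1.817e+05 = 2.615e+06 kg·m².
ω_f = I_p ω_i / I_f = (2.434e+06)(0.259) / 2.615e+06 = 0.2410 rad/s.
KE_i = ½(2.434e+06)(0.2590 rad/s)² = 81620 J; KE_f = ½(2.615e+06)(0.2410)² = 75950 J.
Fraction lost = 0.06949.

fraction ≈ 0.0695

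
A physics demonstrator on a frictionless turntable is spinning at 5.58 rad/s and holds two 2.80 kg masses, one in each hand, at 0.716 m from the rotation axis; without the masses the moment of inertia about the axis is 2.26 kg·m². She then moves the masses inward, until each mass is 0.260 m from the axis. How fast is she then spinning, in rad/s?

ω₂ ≈ 10.9 rad/s

No external torque acts about the spin axis, so angular momentum is conserved.
I₁ = 2.26 + 2(2.80)(0.716)² = 5.131 kg·m²; I₂ = 2.26 + 2(2.80)(0.260)² = 2.639 kg·m².
ω₂ = I₁ω₁ / I₂ = (5.131)(5.58 rad/s) / (2.639) = 10.85 rad/s.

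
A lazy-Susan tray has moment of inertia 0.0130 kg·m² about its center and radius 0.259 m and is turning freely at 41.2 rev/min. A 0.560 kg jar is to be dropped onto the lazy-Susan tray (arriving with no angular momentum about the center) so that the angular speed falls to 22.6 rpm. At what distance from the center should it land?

No external torque acts about the center; L_before = L_after.
I_p ω_i = (I_p + m r²) ω_f ⇒ m r² = I_p(ω_i/ω_f − 1) = 0.01300(41.2/22.6 − 1) = 0.01070 kg·m².
r = √(0.01070/0.560) = 0.1382 m.

r ≈ 0.138 m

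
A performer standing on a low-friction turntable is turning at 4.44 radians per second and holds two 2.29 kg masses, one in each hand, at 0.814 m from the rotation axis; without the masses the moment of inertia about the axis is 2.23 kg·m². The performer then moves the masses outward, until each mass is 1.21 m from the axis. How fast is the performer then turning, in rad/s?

With no external torque about the axis, L is conserved: I₁ω₁ = I₂ω₂.
I₁ = 2.23 + 2(2.29)(0.814)² = 5.265 kg·m²; I₂ = 2.23 + 2(2.29)(1.21)² = 8.936 kg·m².
ω₂ = I₁ω₁ / I₂ = (5.265)(4.44 rad/s) / (8.936) = 2.616 rad/s.

ω₂ ≈ 2.62 rad/s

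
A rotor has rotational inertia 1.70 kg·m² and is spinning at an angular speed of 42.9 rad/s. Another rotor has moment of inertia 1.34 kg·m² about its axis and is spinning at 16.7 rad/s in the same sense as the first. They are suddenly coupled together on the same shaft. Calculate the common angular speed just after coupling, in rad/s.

|ω_f| ≈ 31.4 rad/s

No external torque acts about the common axis, so total angular momentum is conserved.
Taking A's sense as positive: L = (1.700)(42.9) + (1.340)(16.7) = 95.31 kg·m²·rad/s.
Combined I = 1.700 + 1.340 = 3.040 kg·m².
ω_f = L / I = 95.31 / 3.040 = 31.35 rad/s.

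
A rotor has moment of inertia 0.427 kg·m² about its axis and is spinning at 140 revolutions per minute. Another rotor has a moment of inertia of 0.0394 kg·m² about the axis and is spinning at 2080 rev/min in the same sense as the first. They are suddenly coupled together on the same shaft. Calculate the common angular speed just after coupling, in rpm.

The coupling torques are internal; angular momentum about the shared axis is conserved.
Taking A's sense as positive: L = (0.4270)(140) + (0.03940)(2080) = 141.7 kg·m²·rpm.
Combined I = 0.4270 + 0.03940 = 0.4664 kg·m².
ω_f = L / I = 141.7 / 0.4664 = 303.9 rpm.

|ω_f| ≈ 304 rpm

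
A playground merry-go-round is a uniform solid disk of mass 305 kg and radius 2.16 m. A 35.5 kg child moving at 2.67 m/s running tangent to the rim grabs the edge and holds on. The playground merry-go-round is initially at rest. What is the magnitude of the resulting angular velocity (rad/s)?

|ω_f| ≈ 0.233 rad/s

About the axle the impulsive forces during the collision are internal, so angular momentum about that axis is conserved.
I_p = ½(305)(2.16)² = 711.5 kg·m². Taking the sense of the child's angular momentum as positive, L_{child} = m v R = (35.5)(2.67)(2.16) = 204.7 kg·m²/s.
L_i = 0 + 204.7 = 204.7 kg·m²/s.
After sticking, I_f = I_p + m R² = 711.5 + (35.5)(2.16)² = 877.1 kg·m².
ω_f = L_i / I_f = 204.7 / 877.1 = 0.2334 rad/s.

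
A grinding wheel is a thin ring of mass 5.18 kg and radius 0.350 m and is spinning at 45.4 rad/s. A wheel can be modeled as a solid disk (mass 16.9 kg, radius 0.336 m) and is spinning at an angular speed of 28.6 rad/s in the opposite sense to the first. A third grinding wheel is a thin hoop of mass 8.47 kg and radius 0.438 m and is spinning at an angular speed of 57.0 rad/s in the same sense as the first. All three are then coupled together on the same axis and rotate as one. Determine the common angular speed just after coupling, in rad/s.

|ω_f| ≈ 29.3 rad/s

No external torque acts about the common axis, so total angular momentum is conserved.
Moments of inertia: I_A = (5.18)(0.350)² = 0.6345 kg·m²; I_B = ½(16.9)(0.336)² = 0.9540 kg·m²; I_C = (8.47)(0.438)² = 1.625 kg·m².
Taking A's sense as positive: L = (0.6345)(45.4) − (0.9540)(28.6) + (1.625)(57.0) = 94.15 kg·m²·rad/s.
Combined I = 0.6345 + 0.9540 + 1.625 = 3.213 kg·m².
ω_f = L / I = 94.15 / 3.213 = 29.30 rad/s.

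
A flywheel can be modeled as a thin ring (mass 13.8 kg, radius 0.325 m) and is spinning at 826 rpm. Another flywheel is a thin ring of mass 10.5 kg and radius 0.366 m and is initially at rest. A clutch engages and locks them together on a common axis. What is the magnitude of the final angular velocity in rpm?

|ω_f| ≈ 420 rpm

The coupling torques are internal; angular momentum about the shared axis is conserved.
Moments of inertia: I_A = (13.8)(0.325)² = 1.458 kg·m²; I_B = (10.5)(0.366)² = 1.407 kg·m².
Taking A's sense as positive: L = (1.458)(826) = 1204 kg·m²·rpm.
Combined I = 1.458 + 1.407 = 2.864 kg·m².
ω_f = L / I = 1204 / 2.864 = 420.4 rpm.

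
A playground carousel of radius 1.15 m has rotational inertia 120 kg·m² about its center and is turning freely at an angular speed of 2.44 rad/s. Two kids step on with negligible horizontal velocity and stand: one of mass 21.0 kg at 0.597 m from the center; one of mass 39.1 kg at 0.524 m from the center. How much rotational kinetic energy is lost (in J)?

No external torque acts about the center; L_before = L_after.
Added inertia Σmr² = (21.0)(0.597)² + (39.1)(0.524)² = 18.22 kg·m²; I_f = 120.0 + 18.22 = 138.2 kg·m².
ω_f = I_p ω_i / I_f = (120.0)(2.44) / 138.2 = 2.118 rad/s.
KE_i = ½(120.0)(2.440 rad/s)² = 357.2 J; KE_f = ½(138.2)(2.118)² = 310.1 J.

energy lost ≈ 47.1 J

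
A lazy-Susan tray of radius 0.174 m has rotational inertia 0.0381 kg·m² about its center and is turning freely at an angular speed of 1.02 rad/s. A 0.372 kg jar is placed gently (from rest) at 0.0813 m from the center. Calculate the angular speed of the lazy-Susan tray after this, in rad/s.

ω_f ≈ 0.958 rad/s

No external torque acts about the center; L_before = L_after.
Added inertia Σmr² = (0.372)(0.0813)² = 0.002459 kg·m²; I_f = 0.03810 + 0.002459 = 0.04056 kg·m².
ω_f = I_p ω_i / I_f = (0.03810)(1.02) / 0.04056 = 0.9582 rad/s.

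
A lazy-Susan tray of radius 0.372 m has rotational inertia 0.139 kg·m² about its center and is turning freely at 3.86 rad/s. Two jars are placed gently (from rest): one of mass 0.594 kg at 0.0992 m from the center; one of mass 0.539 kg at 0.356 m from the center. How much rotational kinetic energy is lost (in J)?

energy lost ≈ 0.360 J

The added mass arrives with no angular momentum about the center, and any external torque about the center is negligible, so the system's angular momentum is conserved.
Added inertia Σmr² = (0.594)(0.0992)² + (0.539)(0.356)² = 0.07416 kg·m²; I_f = 0.1390 + 0.07416 = 0.2132 kg·m².
ω_f = I_p ω_i / I_f = (0.1390)(3.86) / 0.2132 = 2.517 rad/s.
KE_i = ½(0.1390)(3.860 rad/s)² = 1.036 J; KE_f = ½(0.2132)(2.517)² = 0.6753 J.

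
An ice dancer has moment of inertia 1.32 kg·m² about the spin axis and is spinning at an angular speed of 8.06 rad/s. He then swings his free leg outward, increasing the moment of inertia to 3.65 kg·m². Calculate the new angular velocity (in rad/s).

With no external torque about the axis, L is conserved: I₁ω₁ = I₂ω₂.
ω₂ = I₁ω₁ / I₂ = (1.320)(8.06 rad/s) / (3.650) = 2.915 rad/s.

ω₂ ≈ 2.91 rad/s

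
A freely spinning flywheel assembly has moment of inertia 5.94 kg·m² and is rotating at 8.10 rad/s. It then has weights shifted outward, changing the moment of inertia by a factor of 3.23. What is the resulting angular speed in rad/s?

With no external torque about the axis, L is conserved: I₁ω₁ = I₂ω₂.
I₂ = 3.23 × 5.94 = 19.19 kg·m².
ω₂ = I₁ω₁ / I₂ = (5.940)(8.10 rad/s) / (19.19) = 2.508 rad/s.

ω₂ ≈ 2.51 rad/s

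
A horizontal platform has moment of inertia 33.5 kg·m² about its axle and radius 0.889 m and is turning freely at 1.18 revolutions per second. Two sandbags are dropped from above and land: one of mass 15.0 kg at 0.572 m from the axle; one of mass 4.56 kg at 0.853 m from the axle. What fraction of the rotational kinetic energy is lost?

fraction ≈ 0.197

The added mass arrives with no angular momentum about the axle, and any external torque about the axle is negligible, so the system's angular momentum is conserved.
Added inertia Σmr² = (15.0)(0.572)² + (4.56)(0.853)² = 8.226 kg·m²; I_f = 33.50 + 8.226 = 41.73 kg·m².
ω_f = I_p ω_i / I_f = (33.50)(1.18) / 41.73 = 0.9474 rev/s.
KE_i = ½(33.50)(7.414 rad/s)² = 920.7 J; KE_f = ½(41.73)(5.953)² = 739.2 J.
Fraction lost = 0.1971.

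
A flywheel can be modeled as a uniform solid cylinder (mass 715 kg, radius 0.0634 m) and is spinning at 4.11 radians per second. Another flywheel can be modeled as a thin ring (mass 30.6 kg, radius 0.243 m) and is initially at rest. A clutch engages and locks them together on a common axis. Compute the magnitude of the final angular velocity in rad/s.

The coupling torques are internal; angular momentum about the shared axis is conserved.
Moments of inertia: I_A = ½(715)(0.0634)² = 1.437 kg·m²; I_B = (30.6)(0.243)² = 1.807 kg·m².
Taking A's sense as positive: L = (1.437)(4.11) = 5.906 kg·m²·rad/s.
Combined I = 1.437 + 1.807 = 3.244 kg·m².
ω_f = L / I = 5.906 / 3.244 = 1.821 rad/s.

|ω_f| ≈ 1.82 rad/s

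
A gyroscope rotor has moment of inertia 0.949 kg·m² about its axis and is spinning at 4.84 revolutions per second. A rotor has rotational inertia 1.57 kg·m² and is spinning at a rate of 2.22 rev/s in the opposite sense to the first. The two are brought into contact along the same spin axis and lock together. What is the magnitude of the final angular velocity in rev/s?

|ω_f| ≈ 0.440 rev/s

No external torque acts about the common axis, so total angular momentum is conserved.
Taking A's sense as positive: L = (0.9490)(4.84) − (1.570)(2.22) = 1.108 kg·m²·rev/s.
Combined I = 0.9490 + 1.570 = 2.519 kg·m².
ω_f = L / I = 1.108 / 2.519 = 0.4398 rev/s.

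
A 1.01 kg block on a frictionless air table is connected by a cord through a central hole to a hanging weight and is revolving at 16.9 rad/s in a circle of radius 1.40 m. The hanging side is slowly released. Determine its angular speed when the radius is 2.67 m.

ω₂ ≈ 4.65 rad/s

The constraining force is radial, so m r² ω about the center is conserved.
ω₂ = ω₁ (r₁/r₂)² = (16.9)(1.40/2.67)² = 4.646 rad/s.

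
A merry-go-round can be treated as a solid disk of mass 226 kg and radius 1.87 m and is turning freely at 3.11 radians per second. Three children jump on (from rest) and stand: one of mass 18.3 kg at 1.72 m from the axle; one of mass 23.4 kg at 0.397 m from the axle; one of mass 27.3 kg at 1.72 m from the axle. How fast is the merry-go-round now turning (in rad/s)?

The added mass arrives with no angular momentum about the axle, and any external torque about the axle is negligible, so the system's angular momentum is conserved.
I_p = ½(226)(1.87)² = 395.1 kg·m².
Added inertia Σmr² = (18.3)(1.72)² + (23.4)(0.397)² + (27.3)(1.72)² = 138.6 kg·m²; I_f = 395.1 + 138.6 = 533.7 kg·m².
ω_f = I_p ω_i / I_f = (395.1)(3.11) / 533.7 = 2.302 rad/s.

ω_f ≈ 2.30 rad/s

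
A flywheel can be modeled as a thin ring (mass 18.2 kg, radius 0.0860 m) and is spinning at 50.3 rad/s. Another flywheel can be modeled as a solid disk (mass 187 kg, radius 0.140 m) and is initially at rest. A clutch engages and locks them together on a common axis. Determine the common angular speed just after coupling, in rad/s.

No external torque acts about the common axis, so total angular momentum is conserved.
Moments of inertia: I_A = (18.2)(0.0860)² = 0.1346 kg·m²; I_B = ½(187)(0.140)² = 1.833 kg·m².
Taking A's sense as positive: L = (0.1346)(50.3) = 6.771 kg·m²·rad/s.
Combined I = 0.1346 + 1.833 = 1.967 kg·m².
ω_f = L / I = 6.771 / 1.967 = 3.442 rad/s.

|ω_f| ≈ 3.44 rad/s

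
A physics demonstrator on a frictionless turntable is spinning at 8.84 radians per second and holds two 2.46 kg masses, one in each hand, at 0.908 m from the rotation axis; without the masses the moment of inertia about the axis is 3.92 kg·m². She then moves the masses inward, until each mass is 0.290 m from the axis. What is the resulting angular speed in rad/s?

ω₂ ≈ 16.3 rad/s

Angular momentum about the spin axis is conserved since the torque about it is zero.
I₁ = 3.92 + 2(2.46)(0.908)² = 7.976 kg·m²; I₂ = 3.92 + 2(2.46)(0.290)² = 4.334 kg·m².
ω₂ = I₁ω₁ / I₂ = (7.976)(8.84 rad/s) / (4.334) = 16.27 rad/s.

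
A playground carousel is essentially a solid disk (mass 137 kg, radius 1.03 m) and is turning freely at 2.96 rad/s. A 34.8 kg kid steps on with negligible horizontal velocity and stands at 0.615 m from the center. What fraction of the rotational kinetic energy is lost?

fraction ≈ 0.153

No external torque acts about the center; L_before = L_after.
I_p = ½(137)(1.03)² = 72.67 kg·m².
Added inertia Σmr² = (34.8)(0.615)² = 13.16 kg·m²; I_f = 72.67 + 13.16 = 85.83 kg·m².
ω_f = I_p ω_i / I_f = (72.67)(2.96) / 85.83 = 2.506 rad/s.
KE_i = ½(72.67)(2.960 rad/s)² = 318.4 J; KE_f = ½(85.83)(2.506)² = 269.5 J.
Fraction lost = 0.1533.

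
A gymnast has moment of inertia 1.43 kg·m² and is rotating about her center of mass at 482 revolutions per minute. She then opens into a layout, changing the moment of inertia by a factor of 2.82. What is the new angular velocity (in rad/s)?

ω₂ ≈ 17.9 rad/s

Angular momentum about the spin axis is conserved since the torque about it is zero.
I₂ = 2.82 × 1.43 = 4.033 kg·m².
ω₂ = I₁ω₁ / I₂ = (1.430)(482 rpm) / (4.033) = 170.9 rpm = 17.90 rad/s.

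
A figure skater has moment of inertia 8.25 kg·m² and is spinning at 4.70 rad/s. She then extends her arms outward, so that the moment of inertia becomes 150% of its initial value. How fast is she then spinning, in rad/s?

Angular momentum about the spin axis is conserved since the torque about it is zero.
I₂ = 1.50 × 8.25 = 12.38 kg·m².
ω₂ = I₁ω₁ / I₂ = (8.250)(4.70 rad/s) / (12.38) = 3.133 rad/s.

ω₂ ≈ 3.13 rad/s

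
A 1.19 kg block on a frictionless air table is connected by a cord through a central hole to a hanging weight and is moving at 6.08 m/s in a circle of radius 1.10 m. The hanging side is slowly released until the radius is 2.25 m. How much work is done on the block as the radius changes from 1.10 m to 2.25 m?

The only horizontal force on the mass is along the cord (radial), so it exerts no torque about the hole and angular momentum m v r is conserved.
v₂ = v₁ r₁ / r₂ = (6.08)(1.10) / (2.25) = 2.972 m/s.
W = ΔKE = ½m(v₂² − v₁²) = -16.74 J.

W ≈ -16.7 J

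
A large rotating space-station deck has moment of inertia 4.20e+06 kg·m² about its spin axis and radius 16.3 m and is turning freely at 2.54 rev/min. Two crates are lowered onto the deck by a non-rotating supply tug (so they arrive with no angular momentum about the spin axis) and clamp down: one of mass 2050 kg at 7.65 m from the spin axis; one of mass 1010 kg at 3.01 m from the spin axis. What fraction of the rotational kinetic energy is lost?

fraction ≈ 0.0298

The added mass arrives with no angular momentum about the spin axis, and any external torque about the spin axis is negligible, so the system's angular momentum is conserved.
Added inertia Σmr² = (2050)(7.65)² + (1010)(3.01)² = 1.291e+05 kg·m²; I_f = 4.200e+06 + 1.291e+05 = 4.329e+06 kg·m².
ω_f = I_p ω_i / I_f = (4.200e+06)(2.54) / 4.329e+06 = 2.464 rpm.
KE_i = ½(4.200e+06)(0.2660 rad/s)² = 1.486e+05 J; KE_f = ½(4.329e+06)(0.2581)² = 1.441e+05 J.
Fraction lost = 0.02983.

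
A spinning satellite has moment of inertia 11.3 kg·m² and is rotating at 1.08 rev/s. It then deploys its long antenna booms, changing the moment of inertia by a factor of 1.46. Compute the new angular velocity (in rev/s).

With no external torque about the axis, L is conserved: I₁ω₁ = I₂ω₂.
I₂ = 1.46 × 11.3 = 16.50 kg·m².
ω₂ = I₁ω₁ / I₂ = (11.30)(1.08 rev/s) / (16.50) = 0.7397 rev/s.

ω₂ ≈ 0.740 rev/s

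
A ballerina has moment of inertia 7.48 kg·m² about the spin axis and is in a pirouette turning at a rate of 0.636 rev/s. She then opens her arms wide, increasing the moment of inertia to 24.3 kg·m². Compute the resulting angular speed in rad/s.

With no external torque about the axis, L is conserved: I₁ω₁ = I₂ω₂.
ω₂ = I₁ω₁ / I₂ = (7.480)(0.636 rev/s) / (24.30) = 0.1958 rev/s = 1.230 rad/s.

ω₂ ≈ 1.23 rad/s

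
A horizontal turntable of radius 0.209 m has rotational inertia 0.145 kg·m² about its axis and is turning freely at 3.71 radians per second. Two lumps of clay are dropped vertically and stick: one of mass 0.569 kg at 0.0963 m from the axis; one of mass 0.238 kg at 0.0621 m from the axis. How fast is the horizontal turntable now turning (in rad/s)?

The added mass arrives with no angular momentum about the axis, and any external torque about the axis is negligible, so the system's angular momentum is conserved.
Added inertia Σmr² = (0.569)(0.0963)² + (0.238)(0.0621)² = 0.006195 kg·m²; I_f = 0.1450 + 0.006195 = 0.1512 kg·m².
ω_f = I_p ω_i / I_f = (0.1450)(3.71) / 0.1512 = 3.558 rad/s.

ω_f ≈ 3.56 rad/s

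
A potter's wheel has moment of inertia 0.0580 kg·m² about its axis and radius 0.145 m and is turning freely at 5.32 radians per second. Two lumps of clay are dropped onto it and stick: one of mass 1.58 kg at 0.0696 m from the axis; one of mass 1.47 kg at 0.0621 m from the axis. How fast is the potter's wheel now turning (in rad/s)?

ω_f ≈ 4.33 rad/s

No external torque acts about the axis; L_before = L_after.
Added inertia Σmr² = (1.58)(0.0696)² + (1.47)(0.0621)² = 0.01332 kg·m²; I_f = 0.05800 + 0.01332 = 0.07132 kg·m².
ω_f = I_p ω_i / I_f = (0.05800)(5.32) / 0.07132 = 4.326 rad/s.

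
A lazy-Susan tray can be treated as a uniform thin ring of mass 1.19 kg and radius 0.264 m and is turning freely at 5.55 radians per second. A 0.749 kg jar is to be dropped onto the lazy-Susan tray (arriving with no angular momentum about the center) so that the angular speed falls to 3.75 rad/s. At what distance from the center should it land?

The added mass arrives with no angular momentum about the center, and any external torque about the center is negligible, so the system's angular momentum is conserved.
I_p = (1.19)(0.264)² = 0.08294 kg·m².
I_p ω_i = (I_p + m r²) ω_f ⇒ m r² = I_p(ω_i/ω_f − 1) = 0.08294(5.55/3.75 − 1) = 0.03981 kg·m².
r = √(0.03981/0.749) = 0.2305 m.

r ≈ 0.231 m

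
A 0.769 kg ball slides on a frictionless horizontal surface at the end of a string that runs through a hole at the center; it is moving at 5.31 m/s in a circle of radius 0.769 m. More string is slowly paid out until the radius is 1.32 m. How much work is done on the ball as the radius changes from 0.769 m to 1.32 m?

The only horizontal force on the mass is along the cord (radial), so it exerts no torque about the hole and angular momentum m v r is conserved.
v₂ = v₁ r₁ / r₂ = (5.31)(0.769) / (1.32) = 3.093 m/s.
W = ΔKE = ½m(v₂² − v₁²) = -7.162 J.

W ≈ -7.16 J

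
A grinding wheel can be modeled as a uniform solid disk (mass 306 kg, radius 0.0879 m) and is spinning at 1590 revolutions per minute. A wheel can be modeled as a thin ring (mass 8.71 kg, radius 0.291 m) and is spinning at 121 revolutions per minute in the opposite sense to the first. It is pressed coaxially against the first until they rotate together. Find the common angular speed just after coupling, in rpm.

|ω_f| ≈ 933 rpm

The coupling torques are internal; angular momentum about the shared axis is conserved.
Moments of inertia: I_A = ½(306)(0.0879)² = 1.182 kg·m²; I_B = (8.71)(0.291)² = 0.7376 kg·m².
Taking A's sense as positive: L = (1.182)(1590) − (0.7376)(121) = 1790 kg·m²·rpm.
Combined I = 1.182 + 0.7376 = 1.920 kg·m².
ω_f = L / I = 1790 / 1.920 = 932.6 rpm.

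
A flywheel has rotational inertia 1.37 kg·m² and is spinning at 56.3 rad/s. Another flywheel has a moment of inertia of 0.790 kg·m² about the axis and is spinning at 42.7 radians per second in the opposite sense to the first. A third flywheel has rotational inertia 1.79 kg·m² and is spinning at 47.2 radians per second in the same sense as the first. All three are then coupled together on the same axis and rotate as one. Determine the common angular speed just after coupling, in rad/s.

No external torque acts about the common axis, so total angular momentum is conserved.
Taking A's sense as positive: L = (1.370)(56.3) − (0.7900)(42.7) + (1.790)(47.2) = 127.9 kg·m²·rad/s.
Combined I = 1.370 + 0.7900 + 1.790 = 3.950 kg·m².
ω_f = L / I = 127.9 / 3.950 = 32.38 rad/s.

|ω_f| ≈ 32.4 rad/s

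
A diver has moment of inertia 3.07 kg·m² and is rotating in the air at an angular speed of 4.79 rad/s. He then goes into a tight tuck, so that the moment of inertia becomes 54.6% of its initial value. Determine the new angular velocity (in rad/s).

ω₂ ≈ 8.77 rad/s

No external torque acts about the spin axis, so angular momentum is conserved.
I₂ = 0.546 × 3.07 = 1.676 kg·m².
ω₂ = I₁ω₁ / I₂ = (3.070)(4.79 rad/s) / (1.676) = 8.773 rad/s.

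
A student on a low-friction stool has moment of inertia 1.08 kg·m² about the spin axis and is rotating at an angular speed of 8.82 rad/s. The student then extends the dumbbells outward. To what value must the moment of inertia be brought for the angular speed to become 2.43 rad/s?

I₂ ≈ 3.92 kg·m²

With no external torque about the axis, L is conserved: I₁ω₁ = I₂ω₂.
I₂ = I₁ω₁ / ω₂ = (1.08)(8.82) / (2.43) = 3.920 kg·m².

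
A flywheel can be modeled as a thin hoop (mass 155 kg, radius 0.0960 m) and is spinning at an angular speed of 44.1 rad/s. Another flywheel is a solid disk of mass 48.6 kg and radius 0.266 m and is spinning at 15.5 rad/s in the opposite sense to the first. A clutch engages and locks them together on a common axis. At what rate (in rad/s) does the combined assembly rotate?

|ω_f| ≈ 11.5 rad/s

No external torque acts about the common axis, so total angular momentum is conserved.
Moments of inertia: I_A = (155)(0.0960)² = 1.428 kg·m²; I_B = ½(48.6)(0.266)² = 1.719 kg·m².
Taking A's sense as positive: L = (1.428)(44.1) − (1.719)(15.5) = 36.35 kg·m²·rad/s.
Combined I = 1.428 + 1.719 = 3.148 kg·m².
ω_f = L / I = 36.35 / 3.148 = 11.55 rad/s.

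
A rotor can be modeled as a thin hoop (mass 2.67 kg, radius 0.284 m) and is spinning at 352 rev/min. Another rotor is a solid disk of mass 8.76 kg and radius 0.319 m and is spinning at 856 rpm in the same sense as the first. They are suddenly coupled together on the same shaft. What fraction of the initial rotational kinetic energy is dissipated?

fraction ≈ 0.104

No external torque acts about the common axis, so total angular momentum is conserved.
Moments of inertia: I_A = (2.67)(0.284)² = 0.2154 kg·m²; I_B = ½(8.76)(0.319)² = 0.4457 kg·m².
Taking A's sense as positive: L = (0.2154)(352) + (0.4457)(856) = 457.3 kg·m²·rpm.
Combined I = 0.2154 + 0.4457 = 0.6611 kg·m².
ω_f = L / I = 457.3 / 0.6611 = 691.8 rpm.
KE_i = ½ΣIω² = 1937 J; KE_f = ½(0.6611)(72.45)² = 1735 J.
Fraction dissipated = (KE_i − KE_f)/KE_i = 0.1044.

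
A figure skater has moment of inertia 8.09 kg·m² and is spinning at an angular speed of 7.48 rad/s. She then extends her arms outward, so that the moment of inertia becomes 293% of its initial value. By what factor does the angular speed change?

Angular momentum about the spin axis is conserved since the torque about it is zero.
I₂ = 2.93 × 8.09 = 23.70 kg·m².
ω₂/ω₁ = I₁/I₂ = 8.090 / 23.70 = 0.3413.

ω₂/ω₁ ≈ 0.341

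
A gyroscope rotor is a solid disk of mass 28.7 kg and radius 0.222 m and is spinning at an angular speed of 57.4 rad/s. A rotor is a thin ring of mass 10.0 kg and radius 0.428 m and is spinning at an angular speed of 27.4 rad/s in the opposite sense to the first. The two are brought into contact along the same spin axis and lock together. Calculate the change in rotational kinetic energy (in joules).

ΔKE ≈ -1830 J

No external torque acts about the common axis, so total angular momentum is conserved.
Moments of inertia: I_A = ½(28.7)(0.222)² = 0.7072 kg·m²; I_B = (10.0)(0.428)² = 1.832 kg·m².
Taking A's sense as positive: L = (0.7072)(57.4) − (1.832)(27.4) = -9.598 kg·m²·rad/s.
Combined I = 0.7072 + 1.832 = 2.539 kg·m².
ω_f = L / I = -9.598 / 2.539 = -3.780 rad/s.
KE_i = ½ΣIω² = 1853 J; KE_f = ½(2.539)(3.780)² = 18.14 J.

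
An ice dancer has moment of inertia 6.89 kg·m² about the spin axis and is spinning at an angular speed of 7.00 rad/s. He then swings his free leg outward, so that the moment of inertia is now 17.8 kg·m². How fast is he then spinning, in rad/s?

ω₂ ≈ 2.71 rad/s

No external torque acts about the spin axis, so angular momentum is conserved.
ω₂ = I₁ω₁ / I₂ = (6.890)(7.00 rad/s) / (17.80) = 2.710 rad/s.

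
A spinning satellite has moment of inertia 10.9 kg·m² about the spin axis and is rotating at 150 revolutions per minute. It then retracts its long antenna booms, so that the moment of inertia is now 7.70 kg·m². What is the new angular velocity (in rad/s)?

No external torque acts about the spin axis, so angular momentum is conserved.
ω₂ = I₁ω₁ / I₂ = (10.90)(150 rpm) / (7.700) = 212.3 rpm = 22.24 rad/s.

ω₂ ≈ 22.2 rad/s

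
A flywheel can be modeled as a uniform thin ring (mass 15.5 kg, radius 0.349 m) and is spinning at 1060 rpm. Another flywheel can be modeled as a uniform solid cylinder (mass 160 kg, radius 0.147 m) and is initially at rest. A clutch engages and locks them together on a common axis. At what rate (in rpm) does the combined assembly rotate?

No external torque acts about the common axis, so total angular momentum is conserved.
Moments of inertia: I_A = (15.5)(0.349)² = 1.888 kg·m²; I_B = ½(160)(0.147)² = 1.729 kg·m².
Taking A's sense as positive: L = (1.888)(1060) = 2001 kg·m²·rpm.
Combined I = 1.888 + 1.729 = 3.617 kg·m².
ω_f = L / I = 2001 / 3.617 = 553.3 rpm.

|ω_f| ≈ 553 rpm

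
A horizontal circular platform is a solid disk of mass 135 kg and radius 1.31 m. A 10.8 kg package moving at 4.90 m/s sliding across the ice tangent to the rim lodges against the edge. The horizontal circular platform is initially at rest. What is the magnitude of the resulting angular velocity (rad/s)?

The axle reaction passes through the central axle and exerts no torque about it; angular momentum about the central axle is conserved through the impact.
I_p = ½(135)(1.31)² = 115.8 kg·m². Taking the sense of the package's angular momentum as positive, L_{package} = m v R = (10.8)(4.90)(1.31) = 69.33 kg·m²/s.
L_i = 0 + 69.33 = 69.33 kg·m²/s.
After sticking, I_f = I_p + m R² = 115.8 + (10.8)(1.31)² = 134.4 kg·m².
ω_f = L_i / I_f = 69.33 / 134.4 = 0.5159 rad/s.

|ω_f| ≈ 0.516 rad/s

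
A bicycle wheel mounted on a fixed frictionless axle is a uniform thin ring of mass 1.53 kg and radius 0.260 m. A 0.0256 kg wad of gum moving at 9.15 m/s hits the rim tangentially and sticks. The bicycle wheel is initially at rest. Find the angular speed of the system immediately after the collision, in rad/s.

|ω_f| ≈ 0.579 rad/s

The axle reaction passes through the axle and exerts no torque about it; angular momentum about the axle is conserved through the impact.
I_p = (1.53)(0.260)² = 0.1034 kg·m². Taking the sense of the wad of gum's angular momentum as positive, L_{wad} = m v R = (0.0256)(9.15)(0.260) = 0.06090 kg·m²/s.
L_i = 0 + 0.06090 = 0.06090 kg·m²/s.
After sticking, I_f = I_p + m R² = 0.1034 + (0.0256)(0.260)² = 0.1052 kg·m².
ω_f = L_i / I_f = 0.06090 / 0.1052 = 0.5791 rad/s.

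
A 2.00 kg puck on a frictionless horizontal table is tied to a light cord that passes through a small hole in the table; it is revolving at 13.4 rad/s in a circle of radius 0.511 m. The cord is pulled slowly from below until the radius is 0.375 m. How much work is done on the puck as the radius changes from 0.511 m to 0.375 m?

The constraining force is radial, so m r² ω about the center is conserved.
ω₂ = ω₁ (r₁/r₂)² = (13.4)(0.511/0.375)² = 24.88 rad/s.
W = ΔKE = ½m(v₂² − v₁²) = 40.18 J.

W ≈ 40.2 J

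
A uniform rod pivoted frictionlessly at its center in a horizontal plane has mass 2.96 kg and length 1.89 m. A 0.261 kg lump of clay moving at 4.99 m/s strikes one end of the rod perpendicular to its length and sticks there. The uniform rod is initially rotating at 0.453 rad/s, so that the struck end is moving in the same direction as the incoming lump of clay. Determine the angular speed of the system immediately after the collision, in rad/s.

|ω_f| ≈ 1.46 rad/s

About the pivot the impulsive forces during the collision are internal, so angular momentum about that axis is conserved.
I_p = (1/12)(2.96)(1.89)² = 0.8811 kg·m². Taking the sense of the lump of clay's angular momentum as positive, L_{lump} = m v R = (0.261)(4.99)(1.89/2) = 1.231 kg·m²/s.
L_i = +I_p ω_p + m v R = +(0.8811)(0.453) + 1.231 = 1.630 kg·m²/s.
After sticking, I_f = I_p + m R² = 0.8811 + (0.261)(1.89/2)² = 1.114 kg·m².
ω_f = L_i / I_f = 1.630 / 1.114 = 1.463 rad/s.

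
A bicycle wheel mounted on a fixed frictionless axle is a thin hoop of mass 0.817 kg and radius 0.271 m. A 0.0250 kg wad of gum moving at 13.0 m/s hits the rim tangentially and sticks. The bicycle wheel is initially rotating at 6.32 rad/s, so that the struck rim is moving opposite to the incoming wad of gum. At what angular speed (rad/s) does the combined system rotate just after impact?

The axle reaction passes through the axle and exerts no torque about it; angular momentum about the axle is conserved through the impact.
I_p = (0.817)(0.271)² = 0.06000 kg·m². Taking the sense of the wad of gum's angular momentum as positive, L_{wad} = m v R = (0.0250)(13.0)(0.271) = 0.08808 kg·m²/s.
L_i = −I_p ω_p + m v R = −(0.06000)(6.32) + 0.08808 = -0.2911 kg·m²/s.
After sticking, I_f = I_p + m R² = 0.06000 + (0.0250)(0.271)² = 0.06184 kg·m².
ω_f = L_i / I_f = -0.2911 / 0.06184 = -4.708 rad/s.

|ω_f| ≈ 4.71 rad/s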